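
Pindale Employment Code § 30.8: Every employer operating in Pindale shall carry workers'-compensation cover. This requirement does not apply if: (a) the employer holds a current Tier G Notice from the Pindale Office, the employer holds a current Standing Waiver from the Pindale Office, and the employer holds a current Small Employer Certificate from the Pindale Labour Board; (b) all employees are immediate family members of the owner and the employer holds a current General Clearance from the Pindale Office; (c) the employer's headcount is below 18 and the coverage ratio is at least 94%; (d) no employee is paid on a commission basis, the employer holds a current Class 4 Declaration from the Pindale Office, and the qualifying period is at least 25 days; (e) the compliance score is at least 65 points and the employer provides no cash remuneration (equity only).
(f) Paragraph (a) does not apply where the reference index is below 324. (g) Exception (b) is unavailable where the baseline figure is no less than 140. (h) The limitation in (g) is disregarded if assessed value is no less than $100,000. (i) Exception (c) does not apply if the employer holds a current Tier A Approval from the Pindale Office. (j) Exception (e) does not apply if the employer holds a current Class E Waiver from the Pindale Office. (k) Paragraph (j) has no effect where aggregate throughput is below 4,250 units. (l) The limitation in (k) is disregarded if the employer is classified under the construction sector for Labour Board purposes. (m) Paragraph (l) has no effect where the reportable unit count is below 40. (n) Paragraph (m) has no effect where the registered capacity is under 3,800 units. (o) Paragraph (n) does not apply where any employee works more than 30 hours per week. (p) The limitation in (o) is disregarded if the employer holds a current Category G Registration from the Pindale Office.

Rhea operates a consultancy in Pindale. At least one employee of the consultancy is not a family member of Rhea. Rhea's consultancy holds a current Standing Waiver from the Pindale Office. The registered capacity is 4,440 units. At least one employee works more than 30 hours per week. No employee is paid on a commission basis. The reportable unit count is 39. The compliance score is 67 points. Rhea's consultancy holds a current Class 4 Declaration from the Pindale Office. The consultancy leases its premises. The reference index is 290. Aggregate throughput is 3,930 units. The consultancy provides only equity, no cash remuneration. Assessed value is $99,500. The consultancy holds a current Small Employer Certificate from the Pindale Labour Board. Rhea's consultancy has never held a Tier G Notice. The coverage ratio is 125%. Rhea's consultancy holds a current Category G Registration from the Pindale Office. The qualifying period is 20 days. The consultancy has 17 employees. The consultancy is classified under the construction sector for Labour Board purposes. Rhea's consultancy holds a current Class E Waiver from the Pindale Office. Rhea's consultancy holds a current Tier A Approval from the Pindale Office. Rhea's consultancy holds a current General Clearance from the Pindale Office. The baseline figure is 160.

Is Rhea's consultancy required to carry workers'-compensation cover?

Exception (a) does not apply: there is no Tier G Notice in force.
Exception (b) does not apply: at least one employee is not a family member.
Exception (c) is satisfied on its face — the employer's headcount is 17, below the 18 limit; the coverage ratio is 125%, meeting the 94% threshold. Turning to paragraph (i): (i) operates against (c): a current Tier A Approval is held. So (c) is unavailable.
Exception (d) requires that the qualifying period is at least 25 days; but the qualifying period is 20 days, short of 25 days, so (d) is unavailable.
Exception (e): the compliance score is 67 points, meeting the 65 points threshold; remuneration is equity-only — every condition holds. As to paragraphs (j)–(p): (j) is engaged (a current Class E Waiver is held), but is displaced by (k): (k) is engaged — aggregate throughput is 3,930 units, below the 4,250 units limit. (l) operates (the consultancy is classified under the construction sector), but is set aside by (m): (m) operates against (l): the reportable unit count is 39, below the 40 limit. (n), which would lift (m), is inapplicable — the registered capacity is 4,440 units, not under 3,800 units. Exception (e) stands.

No — exception (e) applies; Rhea's consultancy is not required to carry workers'-compensation cover.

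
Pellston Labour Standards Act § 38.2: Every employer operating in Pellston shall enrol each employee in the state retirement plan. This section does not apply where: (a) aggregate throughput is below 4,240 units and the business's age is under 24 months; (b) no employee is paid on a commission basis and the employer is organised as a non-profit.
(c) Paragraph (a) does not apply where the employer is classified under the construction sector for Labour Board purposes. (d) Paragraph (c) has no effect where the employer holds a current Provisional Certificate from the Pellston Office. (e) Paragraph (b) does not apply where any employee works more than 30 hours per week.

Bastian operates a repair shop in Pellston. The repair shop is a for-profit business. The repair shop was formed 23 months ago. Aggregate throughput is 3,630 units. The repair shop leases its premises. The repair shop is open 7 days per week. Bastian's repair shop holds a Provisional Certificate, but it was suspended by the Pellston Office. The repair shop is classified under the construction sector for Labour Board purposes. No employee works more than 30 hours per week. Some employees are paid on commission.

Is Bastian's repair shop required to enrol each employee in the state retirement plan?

Exception (a) is satisfied on its face — aggregate throughput is 3,630 units, below the 4,240 units limit; the business's age is 23 months, under the 24 months limit. However, paragraphs (c)–(d) must be considered: (c) is engaged — the repair shop is classified under the construction sector. (d), which would lift (c), is not engaged — there is no Provisional Certificate in force. (a) is therefore removed.
Exception (b) fails — some employees are paid on commission.
Every exception is unavailable, so the rule governs.

Yes — Bastian's repair shop must enrol each employee in the state retirement plan.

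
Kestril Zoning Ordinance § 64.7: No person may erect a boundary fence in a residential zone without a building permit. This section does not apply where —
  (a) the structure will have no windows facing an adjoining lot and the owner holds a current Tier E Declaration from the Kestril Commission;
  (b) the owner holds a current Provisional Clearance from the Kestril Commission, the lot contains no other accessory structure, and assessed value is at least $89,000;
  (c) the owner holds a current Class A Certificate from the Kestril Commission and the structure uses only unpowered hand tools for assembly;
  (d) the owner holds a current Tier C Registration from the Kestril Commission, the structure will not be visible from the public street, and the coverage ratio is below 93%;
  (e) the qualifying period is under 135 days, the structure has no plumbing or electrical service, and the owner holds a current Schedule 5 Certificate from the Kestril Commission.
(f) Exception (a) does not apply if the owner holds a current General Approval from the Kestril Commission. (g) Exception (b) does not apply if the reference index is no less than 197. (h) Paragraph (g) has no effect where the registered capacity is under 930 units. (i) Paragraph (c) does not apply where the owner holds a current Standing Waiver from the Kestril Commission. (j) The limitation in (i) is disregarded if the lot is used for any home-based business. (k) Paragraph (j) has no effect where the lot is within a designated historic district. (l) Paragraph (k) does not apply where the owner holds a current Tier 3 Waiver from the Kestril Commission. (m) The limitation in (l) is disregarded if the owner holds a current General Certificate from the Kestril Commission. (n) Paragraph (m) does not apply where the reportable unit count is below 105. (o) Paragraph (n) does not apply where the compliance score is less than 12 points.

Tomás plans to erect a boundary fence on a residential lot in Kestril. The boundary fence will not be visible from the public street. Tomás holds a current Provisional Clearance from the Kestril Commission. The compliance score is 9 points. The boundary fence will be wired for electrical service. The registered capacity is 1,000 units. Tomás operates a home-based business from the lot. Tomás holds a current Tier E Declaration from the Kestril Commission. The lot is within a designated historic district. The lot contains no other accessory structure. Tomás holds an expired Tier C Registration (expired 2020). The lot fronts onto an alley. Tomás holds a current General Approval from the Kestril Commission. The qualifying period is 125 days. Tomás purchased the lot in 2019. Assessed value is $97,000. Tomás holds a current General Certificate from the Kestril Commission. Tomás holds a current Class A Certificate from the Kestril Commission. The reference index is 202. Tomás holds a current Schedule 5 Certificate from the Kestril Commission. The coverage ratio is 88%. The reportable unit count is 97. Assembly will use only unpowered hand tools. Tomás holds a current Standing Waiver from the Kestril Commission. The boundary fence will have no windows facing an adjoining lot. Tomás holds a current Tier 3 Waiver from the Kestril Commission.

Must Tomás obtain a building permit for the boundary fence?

Yes — Tomás must obtain a building permit.

Exception (a): no windows face an adjoining lot; a current Tier E Declaration is held — every condition holds. Turning to paragraph (f): (f) is engaged — a current General Approval is held. Exception (a) does not apply.
Exception (b): a current Provisional Clearance is held; the lot has no other accessory structure; assessed value is $97,000, meeting the $89,000 threshold — every condition holds. Turning to paragraphs (g)–(h): (g) operates — the reference index is 202, meeting the 197 threshold. (h), which would lift (g), is inapplicable — the registered capacity is 1,000 units, not under 930 units. Exception (b) does not apply.
All of (c)'s requirements are met (a current Class A Certificate is held; assembly uses only hand tools). But: (i) operates against (c): a current Standing Waiver is held. (j) is triggered (a home-based business operates on the lot), but yields to (k): (k) operates against (j): the lot is in a historic district. (l) applies (a current Tier 3 Waiver is held), but is overridden by (m): (m) applies — a current General Certificate is held. (n) would limit (m) — the reportable unit count is 97, below the 105 limit — but (o) sets (n) aside: (o) is engaged — the compliance score is 9 points, less than the 12 points limit. Exception (c) does not apply.
Exception (d) does not apply: the Tier C Registration is not current.
Exception (e) does not apply: electrical service is planned.
No exception applies. The general rule governs.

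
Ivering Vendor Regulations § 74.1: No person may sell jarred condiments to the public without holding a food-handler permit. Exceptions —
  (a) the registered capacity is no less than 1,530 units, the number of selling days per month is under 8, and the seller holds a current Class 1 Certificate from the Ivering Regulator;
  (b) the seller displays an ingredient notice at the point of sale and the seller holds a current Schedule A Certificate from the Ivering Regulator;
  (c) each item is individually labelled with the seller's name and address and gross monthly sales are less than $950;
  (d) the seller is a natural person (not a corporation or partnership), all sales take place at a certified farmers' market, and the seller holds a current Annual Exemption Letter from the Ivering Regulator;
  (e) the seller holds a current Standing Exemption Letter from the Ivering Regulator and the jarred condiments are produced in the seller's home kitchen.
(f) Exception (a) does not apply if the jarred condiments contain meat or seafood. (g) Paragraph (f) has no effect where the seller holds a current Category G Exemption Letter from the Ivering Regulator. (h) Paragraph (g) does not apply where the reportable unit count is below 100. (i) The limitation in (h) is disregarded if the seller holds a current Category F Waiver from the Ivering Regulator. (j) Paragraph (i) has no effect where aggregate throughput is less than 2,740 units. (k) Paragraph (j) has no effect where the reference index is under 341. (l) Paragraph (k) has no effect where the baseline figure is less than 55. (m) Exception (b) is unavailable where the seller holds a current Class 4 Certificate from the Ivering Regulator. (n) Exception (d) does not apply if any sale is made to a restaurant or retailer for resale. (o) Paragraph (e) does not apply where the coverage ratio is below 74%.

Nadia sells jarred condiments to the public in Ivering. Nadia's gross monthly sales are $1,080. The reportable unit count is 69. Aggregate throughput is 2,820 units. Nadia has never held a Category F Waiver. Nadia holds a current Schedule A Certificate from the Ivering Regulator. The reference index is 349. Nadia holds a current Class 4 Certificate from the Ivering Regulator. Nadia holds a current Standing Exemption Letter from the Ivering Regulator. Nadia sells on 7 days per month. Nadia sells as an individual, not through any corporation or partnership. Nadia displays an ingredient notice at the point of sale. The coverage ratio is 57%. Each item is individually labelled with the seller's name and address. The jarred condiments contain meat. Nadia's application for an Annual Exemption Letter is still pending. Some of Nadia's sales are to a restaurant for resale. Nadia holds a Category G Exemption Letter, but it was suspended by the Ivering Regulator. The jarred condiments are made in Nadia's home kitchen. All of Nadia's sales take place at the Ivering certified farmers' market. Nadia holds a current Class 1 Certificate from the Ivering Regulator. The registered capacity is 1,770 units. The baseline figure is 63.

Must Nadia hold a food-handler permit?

Exception (a) is satisfied on its face — the registered capacity is 1,770 units, meeting the 1,530 units threshold; the number of selling days per month is 7, under the 8 limit; a current Class 1 Certificate is held. But: (f) operates against (a): the jarred condiments contain meat. (g), which would lift (f), is not engaged — the Category G Exemption Letter is not current. So (a) is unavailable.
Exception (b)'s conditions are all satisfied: an ingredient notice is displayed; a current Schedule A Certificate is held. But applying paragraph (m): (m) applies — a current Class 4 Certificate is held. (b) is therefore removed.
Exception (c) requires that gross monthly sales are less than $950; but gross monthly sales are $1,080, not less than $950, so (c) is unavailable.
Exception (d) requires that the seller holds a current Annual Exemption Letter from the Ivering Regulator; but there is no Annual Exemption Letter in force, so (d) is unavailable.
Exception (e): a current Standing Exemption Letter is held; the jarred condiments are home-kitchen produced — every condition holds. But: (o) is triggered — the coverage ratio is 57%, below the 74% limit. (e) is therefore removed.
Every exception is unavailable, so the rule governs.

Yes — Nadia must hold a food-handler permit.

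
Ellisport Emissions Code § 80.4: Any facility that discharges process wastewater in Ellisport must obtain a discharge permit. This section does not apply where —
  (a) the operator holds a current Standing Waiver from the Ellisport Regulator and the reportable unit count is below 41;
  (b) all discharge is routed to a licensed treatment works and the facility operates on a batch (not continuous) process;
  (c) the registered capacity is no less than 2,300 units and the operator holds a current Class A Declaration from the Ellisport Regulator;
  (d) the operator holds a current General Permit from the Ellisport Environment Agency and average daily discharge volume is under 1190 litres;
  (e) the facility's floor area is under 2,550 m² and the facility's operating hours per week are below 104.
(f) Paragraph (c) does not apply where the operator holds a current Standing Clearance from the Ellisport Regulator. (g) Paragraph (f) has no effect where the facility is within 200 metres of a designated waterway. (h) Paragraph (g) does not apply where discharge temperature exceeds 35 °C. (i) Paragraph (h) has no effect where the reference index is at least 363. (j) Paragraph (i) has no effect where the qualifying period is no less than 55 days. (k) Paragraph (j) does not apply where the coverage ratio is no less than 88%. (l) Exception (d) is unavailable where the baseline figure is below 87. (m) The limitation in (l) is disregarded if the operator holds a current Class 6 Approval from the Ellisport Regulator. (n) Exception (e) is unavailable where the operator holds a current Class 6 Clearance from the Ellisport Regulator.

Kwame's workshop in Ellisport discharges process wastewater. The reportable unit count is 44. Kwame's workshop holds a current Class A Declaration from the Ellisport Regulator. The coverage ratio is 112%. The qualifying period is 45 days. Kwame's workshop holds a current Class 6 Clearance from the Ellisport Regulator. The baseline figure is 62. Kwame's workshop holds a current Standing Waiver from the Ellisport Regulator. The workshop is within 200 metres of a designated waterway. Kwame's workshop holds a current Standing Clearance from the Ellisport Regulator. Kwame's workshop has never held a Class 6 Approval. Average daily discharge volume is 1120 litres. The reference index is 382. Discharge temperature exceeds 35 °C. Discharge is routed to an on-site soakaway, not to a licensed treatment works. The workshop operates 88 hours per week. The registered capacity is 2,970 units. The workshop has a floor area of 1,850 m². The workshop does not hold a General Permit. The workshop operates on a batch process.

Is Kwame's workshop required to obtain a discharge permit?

Exception (a) requires that the reportable unit count is below 41; but the reportable unit count is 44, not below 41, so (a) is unavailable.
Exception (b) requires that all discharge is routed to a licensed treatment works; but discharge is not routed to a licensed treatment works, so (b) is unavailable.
Exception (c)'s conditions are all satisfied: the registered capacity is 2,970 units, meeting the 2,300 units threshold; a current Class A Declaration is held. Under paragraphs (f)–(k): (f) is triggered (a current Standing Clearance is held), but is set aside by (g): (g) operates against (f): the workshop is within 200 m of a designated waterway. (h) is engaged (discharge temperature exceeds 35 °C), but yields to (i): (i) applies — the reference index is 382, meeting the 363 threshold. (j), which would lift (i), is inapplicable — the qualifying period is 45 days, short of 55 days. Exception (c) stands.
Exception (d) requires that the operator holds a current General Permit from the Ellisport Environment Agency; but no General Permit is held, so (d) is unavailable.
Exception (e)'s conditions are all satisfied: the facility's floor area is 1,850 m², under the 2,550 m² limit; the facility's operating hours per week are 88, below the 104 limit. Turning to paragraph (n): (n) is triggered — a current Class 6 Clearance is held. (e) is therefore removed.

No — exception (c) applies; Kwame's workshop is not required to obtain a discharge permit.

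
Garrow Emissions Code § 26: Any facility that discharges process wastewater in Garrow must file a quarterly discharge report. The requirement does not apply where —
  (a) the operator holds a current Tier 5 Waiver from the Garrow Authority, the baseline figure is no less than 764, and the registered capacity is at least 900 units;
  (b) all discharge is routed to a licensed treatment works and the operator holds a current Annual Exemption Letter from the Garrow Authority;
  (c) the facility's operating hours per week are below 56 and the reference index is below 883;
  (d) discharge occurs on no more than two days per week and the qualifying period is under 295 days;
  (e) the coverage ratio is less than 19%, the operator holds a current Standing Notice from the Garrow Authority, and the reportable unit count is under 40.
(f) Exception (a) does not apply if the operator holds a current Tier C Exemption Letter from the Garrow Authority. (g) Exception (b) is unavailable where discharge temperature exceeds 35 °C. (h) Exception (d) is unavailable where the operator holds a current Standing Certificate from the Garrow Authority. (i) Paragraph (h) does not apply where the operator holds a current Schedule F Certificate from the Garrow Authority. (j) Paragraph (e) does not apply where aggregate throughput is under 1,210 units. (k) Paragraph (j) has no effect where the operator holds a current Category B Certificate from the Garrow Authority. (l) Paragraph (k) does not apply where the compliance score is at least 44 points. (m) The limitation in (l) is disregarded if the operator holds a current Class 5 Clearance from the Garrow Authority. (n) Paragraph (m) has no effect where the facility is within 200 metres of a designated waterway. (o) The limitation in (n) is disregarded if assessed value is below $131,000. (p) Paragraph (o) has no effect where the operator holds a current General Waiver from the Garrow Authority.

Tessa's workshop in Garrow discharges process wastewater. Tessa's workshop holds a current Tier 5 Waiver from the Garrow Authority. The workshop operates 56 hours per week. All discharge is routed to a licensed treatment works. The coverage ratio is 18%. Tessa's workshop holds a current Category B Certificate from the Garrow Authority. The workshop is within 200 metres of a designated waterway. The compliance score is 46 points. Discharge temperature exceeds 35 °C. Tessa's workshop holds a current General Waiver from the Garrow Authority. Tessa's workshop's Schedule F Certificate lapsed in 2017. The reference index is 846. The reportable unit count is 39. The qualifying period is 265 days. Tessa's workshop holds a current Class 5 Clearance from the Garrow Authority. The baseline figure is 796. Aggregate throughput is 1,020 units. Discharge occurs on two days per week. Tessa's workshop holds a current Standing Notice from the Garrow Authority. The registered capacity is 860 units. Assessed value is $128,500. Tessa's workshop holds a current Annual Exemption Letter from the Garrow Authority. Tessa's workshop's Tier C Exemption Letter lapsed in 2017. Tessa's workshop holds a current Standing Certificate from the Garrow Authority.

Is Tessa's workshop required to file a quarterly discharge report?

Exception (a) does not apply: the registered capacity is 860 units, short of 900 units.
Exception (b)'s conditions are all satisfied: discharge is routed to a licensed treatment works; a current Annual Exemption Letter is held. Turning to paragraph (g): (g) operates against (b): discharge temperature exceeds 35 °C. Exception (b) does not apply.
Exception (c) fails — the facility's operating hours per week are 56, not below 56.
Exception (d): discharge occurs on no more than two days per week; the qualifying period is 265 days, under the 295 days limit — every condition holds. But applying paragraphs (h)–(i): (h) operates — a current Standing Certificate is held. (i), which would lift (h), is not engaged — the Schedule F Certificate is not current. Exception (d) does not apply.
Exception (e)'s conditions are all satisfied: the coverage ratio is 18%, less than the 19% limit; a current Standing Notice is held; the reportable unit count is 39, under the 40 limit. But: (j) operates against (e): aggregate throughput is 1,020 units, under the 1,210 units limit. (k) is triggered (a current Category B Certificate is held), but yields to (l): (l) operates against (k): the compliance score is 46 points, meeting the 44 points threshold. (m) is engaged (a current Class 5 Clearance is held), but yields to (n): (n) operates — the workshop is within 200 m of a designated waterway. (o) applies (assessed value is $128,500, below the $131,000 limit), but is overridden by (p): (p) is triggered — a current General Waiver is held. Exception (e) does not apply.
Every exception is unavailable, so the rule governs.

Yes — Tessa's workshop must file a quarterly discharge report.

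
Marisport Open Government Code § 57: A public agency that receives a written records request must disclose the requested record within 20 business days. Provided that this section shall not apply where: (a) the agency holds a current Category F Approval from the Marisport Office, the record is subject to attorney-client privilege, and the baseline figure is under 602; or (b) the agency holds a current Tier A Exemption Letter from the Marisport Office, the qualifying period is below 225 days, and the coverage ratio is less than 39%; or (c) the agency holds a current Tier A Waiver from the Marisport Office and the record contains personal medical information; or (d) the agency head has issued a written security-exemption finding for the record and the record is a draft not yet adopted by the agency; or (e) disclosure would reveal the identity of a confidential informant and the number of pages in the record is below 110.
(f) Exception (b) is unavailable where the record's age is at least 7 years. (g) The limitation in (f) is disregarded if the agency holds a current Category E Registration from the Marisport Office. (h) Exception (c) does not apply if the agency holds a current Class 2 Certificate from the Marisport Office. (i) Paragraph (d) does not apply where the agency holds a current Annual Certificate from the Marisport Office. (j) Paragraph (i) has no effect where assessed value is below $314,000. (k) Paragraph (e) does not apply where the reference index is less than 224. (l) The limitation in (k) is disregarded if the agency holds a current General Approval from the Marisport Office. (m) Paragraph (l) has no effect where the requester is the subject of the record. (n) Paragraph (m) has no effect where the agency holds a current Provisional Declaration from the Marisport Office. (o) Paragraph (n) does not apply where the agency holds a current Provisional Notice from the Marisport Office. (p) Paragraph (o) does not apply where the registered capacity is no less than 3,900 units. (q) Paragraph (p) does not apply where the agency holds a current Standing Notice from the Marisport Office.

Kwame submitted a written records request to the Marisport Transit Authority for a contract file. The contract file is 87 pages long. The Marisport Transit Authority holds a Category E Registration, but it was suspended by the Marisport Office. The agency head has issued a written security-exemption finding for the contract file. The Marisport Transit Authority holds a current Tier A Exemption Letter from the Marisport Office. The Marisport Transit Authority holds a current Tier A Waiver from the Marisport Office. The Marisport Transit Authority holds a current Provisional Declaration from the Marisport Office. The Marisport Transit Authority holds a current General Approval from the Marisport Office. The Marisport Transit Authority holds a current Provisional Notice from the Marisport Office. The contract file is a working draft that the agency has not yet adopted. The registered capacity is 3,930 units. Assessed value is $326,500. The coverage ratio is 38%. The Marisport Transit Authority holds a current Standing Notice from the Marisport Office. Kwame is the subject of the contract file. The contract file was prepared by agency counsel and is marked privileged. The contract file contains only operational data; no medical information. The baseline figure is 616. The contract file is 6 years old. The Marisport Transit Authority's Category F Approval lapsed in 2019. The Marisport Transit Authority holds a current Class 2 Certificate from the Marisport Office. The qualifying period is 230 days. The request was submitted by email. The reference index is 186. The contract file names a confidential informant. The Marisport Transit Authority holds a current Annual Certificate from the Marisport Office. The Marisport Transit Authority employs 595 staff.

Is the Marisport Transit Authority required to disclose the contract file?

Exception (a) does not apply: no current Category F Approval is held.
Exception (b) does not apply: the qualifying period is 230 days, not below 225 days.
Exception (c) requires that the record contains personal medical information; but the contract file contains only operational data, so (c) is unavailable.
Exception (d) is satisfied on its face — a written security-exemption finding has been issued; the contract file is an unadopted draft. However, paragraphs (i)–(j) must be considered: (i) operates against (d): a current Annual Certificate is held. (j) is not engaged (assessed value is $326,500, not below $314,000), so (i) stands. So (d) is unavailable.
All of (e)'s requirements are met (the contract file names a confidential informant; the number of pages in the record is 87, below the 110 limit). However, paragraphs (k)–(q) must be considered: (k) applies — the reference index is 186, less than the 224 limit. (l) would limit (k) — a current General Approval is held — but (m) sets (l) aside: (m) operates against (l): Kwame is the subject of the contract file. (n) would limit (m) — a current Provisional Declaration is held — but (o) sets (n) aside: (o) applies — a current Provisional Notice is held. (p) would limit (o) — the registered capacity is 3,930 units, meeting the 3,900 units threshold — but (q) sets (p) aside: (q) operates against (p): a current Standing Notice is held. (e) is therefore removed.
No exception displaces § 57.

Yes — the Marisport Transit Authority must disclose the contract file.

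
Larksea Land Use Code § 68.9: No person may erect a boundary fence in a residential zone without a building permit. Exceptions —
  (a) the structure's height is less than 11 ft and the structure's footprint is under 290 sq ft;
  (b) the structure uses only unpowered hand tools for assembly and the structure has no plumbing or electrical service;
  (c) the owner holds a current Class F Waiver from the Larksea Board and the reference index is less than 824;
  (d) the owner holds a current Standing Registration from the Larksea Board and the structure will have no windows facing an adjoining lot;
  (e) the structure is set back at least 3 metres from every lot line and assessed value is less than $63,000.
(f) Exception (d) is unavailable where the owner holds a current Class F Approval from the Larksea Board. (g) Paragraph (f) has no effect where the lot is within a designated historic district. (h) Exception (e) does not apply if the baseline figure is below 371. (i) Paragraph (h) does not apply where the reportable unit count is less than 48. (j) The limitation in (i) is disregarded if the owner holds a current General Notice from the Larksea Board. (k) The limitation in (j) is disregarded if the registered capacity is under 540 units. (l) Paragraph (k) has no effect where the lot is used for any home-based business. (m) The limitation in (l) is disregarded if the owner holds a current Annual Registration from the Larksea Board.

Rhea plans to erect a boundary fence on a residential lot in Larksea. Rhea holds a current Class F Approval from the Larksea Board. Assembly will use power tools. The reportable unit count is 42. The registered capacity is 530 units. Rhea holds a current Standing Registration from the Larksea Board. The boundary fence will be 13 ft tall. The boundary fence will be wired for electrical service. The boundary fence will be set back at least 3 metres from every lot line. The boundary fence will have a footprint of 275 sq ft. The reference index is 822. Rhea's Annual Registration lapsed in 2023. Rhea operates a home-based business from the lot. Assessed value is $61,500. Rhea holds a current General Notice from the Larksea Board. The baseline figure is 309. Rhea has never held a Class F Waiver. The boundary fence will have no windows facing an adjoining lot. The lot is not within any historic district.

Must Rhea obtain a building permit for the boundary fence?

Yes — Rhea must obtain a building permit.

Exception (a) fails — the structure's height is 13 ft, not less than 11 ft.
Exception (b) fails — assembly uses power tools.
Exception (c) does not apply: no current Class F Waiver is held.
Exception (d) is satisfied on its face — a current Standing Registration is held; no windows face an adjoining lot. But applying paragraphs (f)–(g): (f) operates — a current Class F Approval is held. (g) is not triggered (the lot is not in a historic district), so (f) stands. Exception (d) does not apply.
All of (e)'s requirements are met (the setback is at least 3 m on every side; assessed value is $61,500, less than the $63,000 limit). But applying paragraphs (h)–(m): (h) operates against (e): the baseline figure is 309, below the 371 limit. (i) would limit (h) — the reportable unit count is 42, less than the 48 limit — but (j) sets (i) aside: (j) is triggered — a current General Notice is held. (k) operates (the registered capacity is 530 units, under the 540 units limit), but is set aside by (l): (l) is triggered — a home-based business operates on the lot. (m) is not engaged (there is no Annual Registration in force), so (l) stands. (e) is therefore removed.
None of the exceptions is available; § 68.9 applies in full.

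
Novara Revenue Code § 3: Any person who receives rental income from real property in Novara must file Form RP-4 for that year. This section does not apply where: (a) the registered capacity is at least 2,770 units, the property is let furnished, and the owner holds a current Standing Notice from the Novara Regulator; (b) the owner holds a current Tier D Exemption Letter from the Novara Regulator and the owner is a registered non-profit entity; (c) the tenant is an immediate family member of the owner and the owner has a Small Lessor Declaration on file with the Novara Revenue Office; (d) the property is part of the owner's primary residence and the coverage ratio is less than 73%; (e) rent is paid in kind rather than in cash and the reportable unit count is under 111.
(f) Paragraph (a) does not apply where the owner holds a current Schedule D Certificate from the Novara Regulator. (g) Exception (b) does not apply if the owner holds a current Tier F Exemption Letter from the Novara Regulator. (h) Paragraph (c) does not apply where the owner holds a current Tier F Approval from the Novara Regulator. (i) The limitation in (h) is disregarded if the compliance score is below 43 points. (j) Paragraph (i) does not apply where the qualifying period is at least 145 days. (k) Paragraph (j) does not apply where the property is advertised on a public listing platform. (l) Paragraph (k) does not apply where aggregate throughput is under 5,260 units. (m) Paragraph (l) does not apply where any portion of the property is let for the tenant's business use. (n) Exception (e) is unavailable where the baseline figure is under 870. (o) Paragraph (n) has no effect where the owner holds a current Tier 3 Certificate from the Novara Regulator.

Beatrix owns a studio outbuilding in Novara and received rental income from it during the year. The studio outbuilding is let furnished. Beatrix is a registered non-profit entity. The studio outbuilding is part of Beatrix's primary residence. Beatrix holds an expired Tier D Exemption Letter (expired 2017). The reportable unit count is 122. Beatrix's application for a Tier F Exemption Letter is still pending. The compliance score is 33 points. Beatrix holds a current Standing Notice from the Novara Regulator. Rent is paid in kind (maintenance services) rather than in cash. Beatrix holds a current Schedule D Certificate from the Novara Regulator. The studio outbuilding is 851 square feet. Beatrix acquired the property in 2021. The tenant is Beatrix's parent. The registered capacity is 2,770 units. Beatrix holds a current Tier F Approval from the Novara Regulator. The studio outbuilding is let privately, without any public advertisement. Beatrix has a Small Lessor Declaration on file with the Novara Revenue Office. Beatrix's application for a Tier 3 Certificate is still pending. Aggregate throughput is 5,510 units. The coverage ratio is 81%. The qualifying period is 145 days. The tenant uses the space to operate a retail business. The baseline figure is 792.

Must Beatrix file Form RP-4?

Yes — Beatrix must file Form RP-4.

All of (a)'s requirements are met (the registered capacity is 2,770 units, meeting the 2,770 units threshold; the property is let furnished; a current Standing Notice is held). However, paragraph (f) must be considered: (f) operates against (a): a current Schedule D Certificate is held. So (a) is unavailable.
Exception (b) does not apply: the Tier D Exemption Letter is not current.
All of (c)'s requirements are met (the tenant is an immediate family member; a Small Lessor Declaration is on file). Turning to paragraphs (h)–(m): (h) is engaged — a current Tier F Approval is held. (i) operates (the compliance score is 33 points, below the 43 points limit), but is overridden by (j): (j) operates against (i): the qualifying period is 145 days, meeting the 145 days threshold. (k) is not engaged (the property is let privately without advertisement), so (j) stands. So (c) is unavailable.
Exception (d) does not apply: the coverage ratio is 81%, not less than 73%.
Exception (e) fails — the reportable unit count is 122, not under 111.
No exception is made out. Beatrix falls within the general rule.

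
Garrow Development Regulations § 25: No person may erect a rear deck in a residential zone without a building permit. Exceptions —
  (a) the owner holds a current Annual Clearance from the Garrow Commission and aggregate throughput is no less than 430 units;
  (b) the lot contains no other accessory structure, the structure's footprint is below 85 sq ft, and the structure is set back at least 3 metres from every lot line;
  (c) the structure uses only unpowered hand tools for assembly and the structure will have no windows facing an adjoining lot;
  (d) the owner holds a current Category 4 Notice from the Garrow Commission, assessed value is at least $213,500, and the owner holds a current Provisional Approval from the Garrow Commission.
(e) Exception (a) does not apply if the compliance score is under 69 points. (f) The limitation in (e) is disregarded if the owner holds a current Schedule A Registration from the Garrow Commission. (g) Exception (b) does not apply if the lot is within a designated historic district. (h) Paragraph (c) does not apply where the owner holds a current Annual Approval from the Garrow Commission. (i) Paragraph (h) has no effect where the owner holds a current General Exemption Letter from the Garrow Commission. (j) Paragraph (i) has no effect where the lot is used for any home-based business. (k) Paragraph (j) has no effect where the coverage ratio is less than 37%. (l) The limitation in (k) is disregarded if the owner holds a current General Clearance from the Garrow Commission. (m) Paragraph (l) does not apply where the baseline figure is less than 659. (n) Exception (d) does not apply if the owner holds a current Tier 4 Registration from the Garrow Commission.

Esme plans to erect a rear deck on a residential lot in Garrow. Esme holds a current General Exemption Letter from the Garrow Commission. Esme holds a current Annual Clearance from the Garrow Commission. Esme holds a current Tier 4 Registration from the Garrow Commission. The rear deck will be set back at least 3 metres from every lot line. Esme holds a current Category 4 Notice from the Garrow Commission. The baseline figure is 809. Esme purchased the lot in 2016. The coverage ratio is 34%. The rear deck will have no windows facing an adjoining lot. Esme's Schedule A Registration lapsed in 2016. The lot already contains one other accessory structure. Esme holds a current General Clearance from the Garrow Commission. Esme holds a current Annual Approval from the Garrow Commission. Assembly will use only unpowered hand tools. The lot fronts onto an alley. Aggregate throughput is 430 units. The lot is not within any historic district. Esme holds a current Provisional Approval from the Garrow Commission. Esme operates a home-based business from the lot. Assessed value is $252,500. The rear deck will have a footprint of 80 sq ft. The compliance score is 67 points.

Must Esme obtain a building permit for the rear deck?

Yes — Esme must obtain a building permit.

Exception (a)'s conditions are all satisfied: a current Annual Clearance is held; aggregate throughput is 430 units, meeting the 430 units threshold. But: (e) operates against (a): the compliance score is 67 points, under the 69 points limit. (f), which would lift (e), is not triggered — the Schedule A Registration is not current. (a) is therefore removed.
Exception (b) fails — the lot already has another accessory structure.
Exception (c)'s conditions are all satisfied: assembly uses only hand tools; no windows face an adjoining lot. But: (h) applies — a current Annual Approval is held. (i) would limit (h) — a current General Exemption Letter is held — but (j) sets (i) aside: (j) is engaged — a home-based business operates on the lot. (k) operates (the coverage ratio is 34%, less than the 37% limit), but is displaced by (l): (l) is triggered — a current General Clearance is held. (m) does not operate here (the baseline figure is 809, not less than 659), so (l) stands. Exception (c) does not apply.
All of (d)'s requirements are met (a current Category 4 Notice is held; assessed value is $252,500, meeting the $213,500 threshold; a current Provisional Approval is held). But applying paragraph (n): (n) operates against (d): a current Tier 4 Registration is held. (d) is therefore removed.
No exception displaces § 25.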